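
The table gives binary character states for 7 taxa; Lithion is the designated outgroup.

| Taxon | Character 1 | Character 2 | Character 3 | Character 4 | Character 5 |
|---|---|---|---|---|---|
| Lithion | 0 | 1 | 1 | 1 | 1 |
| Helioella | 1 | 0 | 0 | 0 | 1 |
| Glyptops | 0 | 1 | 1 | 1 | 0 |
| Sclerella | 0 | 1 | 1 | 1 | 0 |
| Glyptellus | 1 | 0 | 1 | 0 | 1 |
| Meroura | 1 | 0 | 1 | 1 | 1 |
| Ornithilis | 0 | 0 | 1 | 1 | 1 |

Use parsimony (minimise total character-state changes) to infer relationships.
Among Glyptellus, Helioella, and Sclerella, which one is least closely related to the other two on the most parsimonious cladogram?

Sclerella

Character polarity is set by the outgroup: the derived state is whichever differs from the outgroup's state, so for Character 2, Character 3, Character 4, Character 5 the derived state is '0', and for the remaining characters it is '1'.
Only Glyptellus, Helioella, and Meroura show the derived state '1' for Character 1, supporting them as a clade.
Character 2 (derived state '0') is shared by Glyptellus, Helioella, Meroura, and Ornithilis — a synapomorphy uniting that clade.
Character 3 (derived state '0') is unique to Helioella (autapomorphy; uninformative for grouping).
Character 4 (derived state '0') is shared by Glyptellus and Helioella — a synapomorphy uniting that clade.
Character 5 (derived state '0') is shared by Glyptops and Sclerella — a synapomorphy uniting that clade.
Most parsimonious ingroup topology: ((((Helioella,Glyptellus),Meroura),Ornithilis),(Glyptops,Sclerella)).
Helioella and Glyptellus share a more recent common ancestor with each other than either does with Sclerella, so Sclerella is the least closely related of the three.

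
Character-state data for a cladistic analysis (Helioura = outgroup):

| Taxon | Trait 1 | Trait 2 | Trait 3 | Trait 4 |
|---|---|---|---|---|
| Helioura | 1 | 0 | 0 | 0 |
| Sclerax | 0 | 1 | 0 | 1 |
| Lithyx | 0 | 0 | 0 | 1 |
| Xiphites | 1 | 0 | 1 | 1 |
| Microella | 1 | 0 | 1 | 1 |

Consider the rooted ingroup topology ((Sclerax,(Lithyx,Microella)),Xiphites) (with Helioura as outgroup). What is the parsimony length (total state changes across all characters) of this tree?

6

Map each character onto ((Sclerax,(Lithyx,Microella)),Xiphites) (rooted by Helioura) and count the minimum state changes it requires (Fitch parsimony):
Trait 1: 2; Trait 2: 1; Trait 3: 2; Trait 4: 1.
Total tree length = 6.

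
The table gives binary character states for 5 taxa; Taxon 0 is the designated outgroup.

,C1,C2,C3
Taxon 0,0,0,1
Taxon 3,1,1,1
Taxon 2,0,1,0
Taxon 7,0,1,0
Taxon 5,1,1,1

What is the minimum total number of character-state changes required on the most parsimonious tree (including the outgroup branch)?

Character polarity is set by the outgroup: the derived state is whichever differs from the outgroup's state, so for C3 the derived state is '0', and for the remaining characters it is '1'.
Only Taxon 3 and Taxon 5 show the derived state '1' for C1, supporting them as a clade.
C2 (derived state '1') is shared by all ingroup taxa — unites the whole ingroup.
C3 (derived state '0') is shared by Taxon 2 and Taxon 7 — a synapomorphy uniting that clade.
Most parsimonious ingroup topology: ((Taxon 3,Taxon 5),(Taxon 2,Taxon 7)).
Changes per character on this tree: C1: 1; C2: 1; C3: 1.
Total = 3.

3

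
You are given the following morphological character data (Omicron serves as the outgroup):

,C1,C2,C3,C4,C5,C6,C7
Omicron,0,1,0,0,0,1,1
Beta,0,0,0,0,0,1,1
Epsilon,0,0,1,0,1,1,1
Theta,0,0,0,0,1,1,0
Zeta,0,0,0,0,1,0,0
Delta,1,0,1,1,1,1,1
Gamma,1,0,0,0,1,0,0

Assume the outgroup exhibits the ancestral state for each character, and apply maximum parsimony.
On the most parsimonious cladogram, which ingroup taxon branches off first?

Character polarity is set by the outgroup: the derived state is whichever differs from the outgroup's state, so for C2, C6, C7 the derived state is '0', and for the remaining characters it is '1'.
C1 groups Delta and Gamma, which is incompatible with the clades supported by the remaining characters; treating it as convergent (homoplasy) costs fewer steps than any alternative tree.
C2 (derived state '0') is shared by all ingroup taxa — unites the whole ingroup.
C3 (derived state '1') is shared by Delta and Epsilon — a synapomorphy uniting that clade.
C4 (derived state '1') is unique to Delta (autapomorphy; uninformative for grouping).
C5: derived state '1' in Delta, Epsilon, Gamma, Theta, and Zeta only — synapomorphy for {Delta, Epsilon, Gamma, Theta, Zeta}.
Only Gamma and Zeta show the derived state '0' for C6, supporting them as a clade.
C7 (derived state '0') is shared by Gamma, Theta, and Zeta — a synapomorphy uniting that clade.
Most parsimonious ingroup topology: (Beta,((Epsilon,Delta),(Theta,(Zeta,Gamma)))).
Beta is sister to the clade containing all other ingroup taxa, so it is the earliest-diverging (most basal) ingroup lineage.

Beta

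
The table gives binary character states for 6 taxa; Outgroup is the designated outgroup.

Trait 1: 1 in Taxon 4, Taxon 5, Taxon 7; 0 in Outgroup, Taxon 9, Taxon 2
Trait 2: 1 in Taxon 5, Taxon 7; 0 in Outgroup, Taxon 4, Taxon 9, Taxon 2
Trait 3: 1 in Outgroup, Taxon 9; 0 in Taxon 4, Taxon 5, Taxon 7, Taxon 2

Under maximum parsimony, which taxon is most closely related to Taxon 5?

Taxon 7

Character polarity is set by the outgroup: the derived state is whichever differs from the outgroup's state, so for Trait 3 the derived state is '0', and for the remaining characters it is '1'.
Only Taxon 4, Taxon 5, and Taxon 7 show the derived state '1' for Trait 1, supporting them as a clade.
Trait 2: derived state '1' in Taxon 5 and Taxon 7 only — synapomorphy for {Taxon 5, Taxon 7}.
Trait 3: derived state '0' in Taxon 2, Taxon 4, Taxon 5, and Taxon 7 only — synapomorphy for {Taxon 2, Taxon 4, Taxon 5, Taxon 7}.
Most parsimonious ingroup topology: (((Taxon 4,(Taxon 5,Taxon 7)),Taxon 2),Taxon 9).
Taxon 5 and Taxon 7 form a cherry on this tree, so they are sister taxa.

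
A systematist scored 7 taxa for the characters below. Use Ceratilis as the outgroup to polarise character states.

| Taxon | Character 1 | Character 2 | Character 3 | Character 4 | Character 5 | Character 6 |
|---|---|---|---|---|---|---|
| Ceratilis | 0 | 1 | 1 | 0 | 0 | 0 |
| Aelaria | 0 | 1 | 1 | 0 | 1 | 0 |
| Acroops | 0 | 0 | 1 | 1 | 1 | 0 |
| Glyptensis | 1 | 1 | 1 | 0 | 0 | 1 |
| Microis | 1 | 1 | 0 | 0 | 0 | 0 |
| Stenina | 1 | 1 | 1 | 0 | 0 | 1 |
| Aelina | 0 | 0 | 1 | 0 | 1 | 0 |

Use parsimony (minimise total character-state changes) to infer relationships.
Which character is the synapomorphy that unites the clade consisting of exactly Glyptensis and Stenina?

Character 6

Character polarity is set by the outgroup: the derived state is whichever differs from the outgroup's state, so for Character 2, Character 3 the derived state is '0', and for the remaining characters it is '1'.
Character 1 (derived state '1') is shared by Glyptensis, Microis, and Stenina — a synapomorphy uniting that clade.
Character 2: derived state '0' in Acroops and Aelina only — synapomorphy for {Acroops, Aelina}.
Character 3 (derived state '0') is unique to Microis (autapomorphy; uninformative for grouping).
Character 4: derived state '1' in Acroops only — an autapomorphy, so it tells us nothing about relationships among taxa.
Character 5: derived state '1' in Acroops, Aelaria, and Aelina only — synapomorphy for {Acroops, Aelaria, Aelina}.
Character 6: derived state '1' in Glyptensis and Stenina only — synapomorphy for {Glyptensis, Stenina}.
Most parsimonious ingroup topology: ((Aelaria,(Acroops,Aelina)),((Glyptensis,Stenina),Microis)).
The clade {Glyptensis, Stenina} is supported by Character 6: its derived state '1' occurs in exactly those taxa and in no other taxon (including the outgroup).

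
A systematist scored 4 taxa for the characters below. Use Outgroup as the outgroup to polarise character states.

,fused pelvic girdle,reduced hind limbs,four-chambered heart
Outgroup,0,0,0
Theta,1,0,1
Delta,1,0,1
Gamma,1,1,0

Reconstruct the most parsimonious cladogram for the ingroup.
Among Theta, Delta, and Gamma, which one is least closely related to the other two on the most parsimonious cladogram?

Gamma

The outgroup has state '0' for every character, so '1' is the derived state throughout.
All ingroup taxa share the derived state '1' for fused pelvic girdle; it defines the ingroup but does not resolve relationships within it.
reduced hind limbs: derived state '1' in Gamma only — an autapomorphy, so it tells us nothing about relationships among taxa.
four-chambered heart: derived state '1' in Delta and Theta only — synapomorphy for {Delta, Theta}.
Most parsimonious ingroup topology: ((Theta,Delta),Gamma).
Delta and Theta share a more recent common ancestor with each other than either does with Gamma, so Gamma is the least closely related of the three.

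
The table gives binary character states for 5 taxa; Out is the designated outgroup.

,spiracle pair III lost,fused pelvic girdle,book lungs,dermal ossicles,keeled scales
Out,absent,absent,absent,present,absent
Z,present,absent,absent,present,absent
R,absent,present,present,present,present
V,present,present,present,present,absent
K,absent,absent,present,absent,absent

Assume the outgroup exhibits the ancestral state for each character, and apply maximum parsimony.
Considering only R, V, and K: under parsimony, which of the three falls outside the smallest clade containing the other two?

Character polarity is set by the outgroup: the derived state is whichever differs from the outgroup's state, so for dermal ossicles the derived state is 'absent', and for the remaining characters it is 'present'.
spiracle pair III lost groups V and Z, which is incompatible with the clades supported by the remaining characters; treating it as convergent (homoplasy) costs fewer steps than any alternative tree.
fused pelvic girdle: derived state 'present' in R and V only — synapomorphy for {R, V}.
book lungs: derived state 'present' in K, R, and V only — synapomorphy for {K, R, V}.
dermal ossicles: derived state 'absent' in K only — an autapomorphy, so it tells us nothing about relationships among taxa.
keeled scales: derived state 'present' in R only — an autapomorphy, so it tells us nothing about relationships among taxa.
Most parsimonious ingroup topology: (Z,((R,V),K)).
V and R share a more recent common ancestor with each other than either does with K, so K is the least closely related of the three.

K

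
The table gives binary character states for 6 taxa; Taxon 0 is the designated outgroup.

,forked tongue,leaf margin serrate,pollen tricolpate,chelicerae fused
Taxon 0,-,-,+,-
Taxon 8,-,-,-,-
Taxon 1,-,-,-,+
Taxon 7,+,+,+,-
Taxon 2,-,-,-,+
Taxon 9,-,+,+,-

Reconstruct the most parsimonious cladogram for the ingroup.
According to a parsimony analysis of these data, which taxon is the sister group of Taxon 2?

Character polarity is set by the outgroup: the derived state is whichever differs from the outgroup's state, so for pollen tricolpate the derived state is '-', and for the remaining characters it is '+'.
forked tongue (derived state '+') is unique to Taxon 7 (autapomorphy; uninformative for grouping).
leaf margin serrate (derived state '+') is shared by Taxon 7 and Taxon 9 — a synapomorphy uniting that clade.
pollen tricolpate: derived state '-' in Taxon 1, Taxon 2, and Taxon 8 only — synapomorphy for {Taxon 1, Taxon 2, Taxon 8}.
chelicerae fused (derived state '+') is shared by Taxon 1 and Taxon 2 — a synapomorphy uniting that clade.
Most parsimonious ingroup topology: ((Taxon 8,(Taxon 1,Taxon 2)),(Taxon 7,Taxon 9)).
Taxon 2 and Taxon 1 form a cherry on this tree, so they are sister taxa.

Taxon 1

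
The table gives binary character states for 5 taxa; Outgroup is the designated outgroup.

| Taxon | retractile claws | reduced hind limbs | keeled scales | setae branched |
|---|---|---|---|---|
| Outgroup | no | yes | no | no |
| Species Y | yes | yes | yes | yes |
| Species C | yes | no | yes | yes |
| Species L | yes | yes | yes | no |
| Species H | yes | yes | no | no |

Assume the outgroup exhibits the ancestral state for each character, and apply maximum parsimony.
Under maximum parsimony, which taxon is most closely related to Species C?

Species Y

Character polarity is set by the outgroup: the derived state is whichever differs from the outgroup's state, so for reduced hind limbs the derived state is 'no', and for the remaining characters it is 'yes'.
All ingroup taxa share the derived state 'yes' for retractile claws; it defines the ingroup but does not resolve relationships within it.
reduced hind limbs: derived state 'no' in Species C only — an autapomorphy, so it tells us nothing about relationships among taxa.
keeled scales: derived state 'yes' in Species C, Species L, and Species Y only — synapomorphy for {Species C, Species L, Species Y}.
Only Species C and Species Y show the derived state 'yes' for setae branched, supporting them as a clade.
Most parsimonious ingroup topology: (((Species Y,Species C),Species L),Species H).
Species C and Species Y form a cherry on this tree, so they are sister taxa.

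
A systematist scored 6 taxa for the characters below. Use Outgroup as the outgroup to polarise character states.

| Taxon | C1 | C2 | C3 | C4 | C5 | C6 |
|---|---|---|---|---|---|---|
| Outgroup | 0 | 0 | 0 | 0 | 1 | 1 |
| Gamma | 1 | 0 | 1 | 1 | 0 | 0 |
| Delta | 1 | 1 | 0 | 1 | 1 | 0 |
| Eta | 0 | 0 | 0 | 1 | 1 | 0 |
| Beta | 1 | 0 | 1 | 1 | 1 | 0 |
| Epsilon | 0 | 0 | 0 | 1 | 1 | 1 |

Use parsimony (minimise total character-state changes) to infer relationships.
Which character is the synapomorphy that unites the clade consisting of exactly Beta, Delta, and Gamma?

C1

Character polarity is set by the outgroup: the derived state is whichever differs from the outgroup's state, so for C5, C6 the derived state is '0', and for the remaining characters it is '1'.
C1: derived state '1' in Beta, Delta, and Gamma only — synapomorphy for {Beta, Delta, Gamma}.
C2: derived state '1' in Delta only — an autapomorphy, so it tells us nothing about relationships among taxa.
C3: derived state '1' in Beta and Gamma only — synapomorphy for {Beta, Gamma}.
All ingroup taxa share the derived state '1' for C4; it defines the ingroup but does not resolve relationships within it.
C5 (derived state '0') is unique to Gamma (autapomorphy; uninformative for grouping).
C6 (derived state '0') is shared by Beta, Delta, Eta, and Gamma — a synapomorphy uniting that clade.
Most parsimonious ingroup topology: ((((Gamma,Beta),Delta),Eta),Epsilon).
The clade {Beta, Delta, Gamma} is supported by C1: its derived state '1' occurs in exactly those taxa and in no other taxon (including the outgroup).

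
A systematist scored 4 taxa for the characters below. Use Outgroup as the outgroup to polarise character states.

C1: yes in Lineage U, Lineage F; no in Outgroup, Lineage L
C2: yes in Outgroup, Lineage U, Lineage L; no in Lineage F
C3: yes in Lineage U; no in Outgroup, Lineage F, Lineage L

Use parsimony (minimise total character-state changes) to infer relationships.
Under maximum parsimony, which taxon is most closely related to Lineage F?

Character polarity is set by the outgroup: the derived state is whichever differs from the outgroup's state, so for C2 the derived state is 'no', and for the remaining characters it is 'yes'.
Only Lineage F and Lineage U show the derived state 'yes' for C1, supporting them as a clade.
C2: derived state 'no' in Lineage F only — an autapomorphy, so it tells us nothing about relationships among taxa.
C3 (derived state 'yes') is unique to Lineage U (autapomorphy; uninformative for grouping).
Most parsimonious ingroup topology: ((Lineage U,Lineage F),Lineage L).
Lineage F and Lineage U form a cherry on this tree, so they are sister taxa.

Lineage U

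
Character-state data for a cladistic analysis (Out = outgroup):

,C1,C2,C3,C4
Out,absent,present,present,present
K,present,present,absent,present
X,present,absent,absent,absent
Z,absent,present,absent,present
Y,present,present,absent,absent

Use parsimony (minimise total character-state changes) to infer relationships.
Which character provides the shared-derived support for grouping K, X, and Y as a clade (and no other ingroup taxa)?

C1

Character polarity is set by the outgroup: the derived state is whichever differs from the outgroup's state, so for C2, C3, C4 the derived state is 'absent', and for the remaining characters it is 'present'.
C1: derived state 'present' in K, X, and Y only — synapomorphy for {K, X, Y}.
C2: derived state 'absent' in X only — an autapomorphy, so it tells us nothing about relationships among taxa.
All ingroup taxa share the derived state 'absent' for C3; it defines the ingroup but does not resolve relationships within it.
C4: derived state 'absent' in X and Y only — synapomorphy for {X, Y}.
Most parsimonious ingroup topology: ((K,(X,Y)),Z).
The clade {K, X, Y} is supported by C1: its derived state 'present' occurs in exactly those taxa and in no other taxon (including the outgroup).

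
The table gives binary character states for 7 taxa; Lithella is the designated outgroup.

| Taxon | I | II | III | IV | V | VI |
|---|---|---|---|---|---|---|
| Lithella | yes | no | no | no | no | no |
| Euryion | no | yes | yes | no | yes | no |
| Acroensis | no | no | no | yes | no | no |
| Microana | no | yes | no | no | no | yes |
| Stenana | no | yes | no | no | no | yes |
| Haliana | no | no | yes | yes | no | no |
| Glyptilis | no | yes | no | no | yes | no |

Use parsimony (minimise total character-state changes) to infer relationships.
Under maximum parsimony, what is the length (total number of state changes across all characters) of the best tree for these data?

Character polarity is set by the outgroup: the derived state is whichever differs from the outgroup's state, so for I the derived state is 'no', and for the remaining characters it is 'yes'.
I (derived state 'no') is shared by all ingroup taxa — unites the whole ingroup.
II: derived state 'yes' in Euryion, Glyptilis, Microana, and Stenana only — synapomorphy for {Euryion, Glyptilis, Microana, Stenana}.
III groups Euryion and Haliana, which is incompatible with the clades supported by the remaining characters; treating it as convergent (homoplasy) costs fewer steps than any alternative tree.
IV: derived state 'yes' in Acroensis and Haliana only — synapomorphy for {Acroensis, Haliana}.
V: derived state 'yes' in Euryion and Glyptilis only — synapomorphy for {Euryion, Glyptilis}.
Only Microana and Stenana show the derived state 'yes' for VI, supporting them as a clade.
Most parsimonious ingroup topology: (((Euryion,Glyptilis),(Microana,Stenana)),(Acroensis,Haliana)).
Changes per character on this tree: I: 1; II: 1; III: 2; IV: 1; V: 1; VI: 1.
Total = 7.

7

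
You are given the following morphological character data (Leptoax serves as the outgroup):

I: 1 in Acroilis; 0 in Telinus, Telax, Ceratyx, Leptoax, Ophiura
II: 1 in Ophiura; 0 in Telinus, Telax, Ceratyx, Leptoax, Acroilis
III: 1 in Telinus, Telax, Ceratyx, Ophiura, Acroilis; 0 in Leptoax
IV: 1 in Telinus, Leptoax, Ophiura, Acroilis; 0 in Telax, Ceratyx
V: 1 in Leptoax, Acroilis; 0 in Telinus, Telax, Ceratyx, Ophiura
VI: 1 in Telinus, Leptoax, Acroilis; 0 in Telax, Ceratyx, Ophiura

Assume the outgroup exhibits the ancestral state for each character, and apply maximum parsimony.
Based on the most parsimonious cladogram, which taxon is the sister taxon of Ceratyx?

Character polarity is set by the outgroup: the derived state is whichever differs from the outgroup's state, so for IV, V, VI the derived state is '0', and for the remaining characters it is '1'.
I: derived state '1' in Acroilis only — an autapomorphy, so it tells us nothing about relationships among taxa.
II: derived state '1' in Ophiura only — an autapomorphy, so it tells us nothing about relationships among taxa.
All ingroup taxa share the derived state '1' for III; it defines the ingroup but does not resolve relationships within it.
IV (derived state '0') is shared by Ceratyx and Telax — a synapomorphy uniting that clade.
Only Ceratyx, Ophiura, Telax, and Telinus show the derived state '0' for V, supporting them as a clade.
VI: derived state '0' in Ceratyx, Ophiura, and Telax only — synapomorphy for {Ceratyx, Ophiura, Telax}.
Most parsimonious ingroup topology: ((Telinus,((Telax,Ceratyx),Ophiura)),Acroilis).
Ceratyx and Telax form a cherry on this tree, so they are sister taxa.

Telax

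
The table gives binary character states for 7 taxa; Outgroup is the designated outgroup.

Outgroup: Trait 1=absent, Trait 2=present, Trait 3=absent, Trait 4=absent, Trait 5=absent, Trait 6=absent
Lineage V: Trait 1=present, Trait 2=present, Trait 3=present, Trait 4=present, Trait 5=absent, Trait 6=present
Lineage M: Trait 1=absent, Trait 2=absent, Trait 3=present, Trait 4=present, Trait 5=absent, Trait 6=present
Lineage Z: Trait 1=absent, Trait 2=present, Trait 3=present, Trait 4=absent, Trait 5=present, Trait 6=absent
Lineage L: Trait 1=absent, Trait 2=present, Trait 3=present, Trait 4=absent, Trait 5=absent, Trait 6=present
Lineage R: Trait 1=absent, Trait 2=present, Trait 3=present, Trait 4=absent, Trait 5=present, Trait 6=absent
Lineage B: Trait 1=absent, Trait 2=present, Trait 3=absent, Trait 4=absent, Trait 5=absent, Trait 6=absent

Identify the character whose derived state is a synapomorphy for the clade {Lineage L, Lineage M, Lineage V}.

Character polarity is set by the outgroup: the derived state is whichever differs from the outgroup's state, so for Trait 2 the derived state is 'absent', and for the remaining characters it is 'present'.
Trait 1: derived state 'present' in Lineage V only — an autapomorphy, so it tells us nothing about relationships among taxa.
Trait 2: derived state 'absent' in Lineage M only — an autapomorphy, so it tells us nothing about relationships among taxa.
Only Lineage L, Lineage M, Lineage R, Lineage V, and Lineage Z show the derived state 'present' for Trait 3, supporting them as a clade.
Only Lineage M and Lineage V show the derived state 'present' for Trait 4, supporting them as a clade.
Trait 5 (derived state 'present') is shared by Lineage R and Lineage Z — a synapomorphy uniting that clade.
Only Lineage L, Lineage M, and Lineage V show the derived state 'present' for Trait 6, supporting them as a clade.
Most parsimonious ingroup topology: ((((Lineage V,Lineage M),Lineage L),(Lineage Z,Lineage R)),Lineage B).
The clade {Lineage L, Lineage M, Lineage V} is supported by Trait 6: its derived state 'present' occurs in exactly those taxa and in no other taxon (including the outgroup).

Trait 6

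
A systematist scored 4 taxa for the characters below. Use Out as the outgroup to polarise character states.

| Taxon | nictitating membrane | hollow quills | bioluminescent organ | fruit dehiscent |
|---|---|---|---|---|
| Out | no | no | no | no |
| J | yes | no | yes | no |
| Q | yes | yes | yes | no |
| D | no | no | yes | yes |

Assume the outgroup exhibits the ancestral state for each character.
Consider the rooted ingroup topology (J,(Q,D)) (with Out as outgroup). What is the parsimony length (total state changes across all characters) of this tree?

Map each character onto (J,(Q,D)) (rooted by Out) and count the minimum state changes it requires (Fitch parsimony):
nictitating membrane: 2; hollow quills: 1; bioluminescent organ: 1; fruit dehiscent: 1.
Total tree length = 5.

5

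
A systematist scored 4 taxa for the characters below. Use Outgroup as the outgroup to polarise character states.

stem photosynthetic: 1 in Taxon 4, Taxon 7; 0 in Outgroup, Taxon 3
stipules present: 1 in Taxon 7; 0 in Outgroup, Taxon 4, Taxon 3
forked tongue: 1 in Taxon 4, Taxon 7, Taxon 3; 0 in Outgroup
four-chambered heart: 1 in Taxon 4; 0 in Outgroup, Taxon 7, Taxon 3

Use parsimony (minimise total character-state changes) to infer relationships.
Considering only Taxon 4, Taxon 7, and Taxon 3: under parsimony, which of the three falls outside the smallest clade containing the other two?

Taxon 3

The outgroup has state '0' for every character, so '1' is the derived state throughout.
stem photosynthetic (derived state '1') is shared by Taxon 4 and Taxon 7 — a synapomorphy uniting that clade.
stipules present (derived state '1') is unique to Taxon 7 (autapomorphy; uninformative for grouping).
All ingroup taxa share the derived state '1' for forked tongue; it defines the ingroup but does not resolve relationships within it.
four-chambered heart (derived state '1') is unique to Taxon 4 (autapomorphy; uninformative for grouping).
Most parsimonious ingroup topology: ((Taxon 4,Taxon 7),Taxon 3).
Taxon 4 and Taxon 7 share a more recent common ancestor with each other than either does with Taxon 3, so Taxon 3 is the least closely related of the three.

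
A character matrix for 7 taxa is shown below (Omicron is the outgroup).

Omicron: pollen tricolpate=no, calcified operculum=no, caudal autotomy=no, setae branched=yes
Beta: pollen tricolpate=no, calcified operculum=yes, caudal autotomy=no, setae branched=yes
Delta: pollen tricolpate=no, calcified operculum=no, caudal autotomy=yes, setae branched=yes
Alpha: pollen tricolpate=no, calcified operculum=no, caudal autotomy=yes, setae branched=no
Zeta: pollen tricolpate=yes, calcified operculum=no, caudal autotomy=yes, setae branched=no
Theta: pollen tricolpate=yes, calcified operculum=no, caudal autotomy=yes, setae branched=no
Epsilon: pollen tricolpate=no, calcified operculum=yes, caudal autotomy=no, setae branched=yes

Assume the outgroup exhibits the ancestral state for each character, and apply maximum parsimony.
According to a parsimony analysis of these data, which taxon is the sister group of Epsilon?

Character polarity is set by the outgroup: the derived state is whichever differs from the outgroup's state, so for setae branched the derived state is 'no', and for the remaining characters it is 'yes'.
pollen tricolpate (derived state 'yes') is shared by Theta and Zeta — a synapomorphy uniting that clade.
calcified operculum (derived state 'yes') is shared by Beta and Epsilon — a synapomorphy uniting that clade.
Only Alpha, Delta, Theta, and Zeta show the derived state 'yes' for caudal autotomy, supporting them as a clade.
Only Alpha, Theta, and Zeta show the derived state 'no' for setae branched, supporting them as a clade.
Most parsimonious ingroup topology: ((Beta,Epsilon),(Delta,(Alpha,(Zeta,Theta)))).
Epsilon and Beta form a cherry on this tree, so they are sister taxa.

Beta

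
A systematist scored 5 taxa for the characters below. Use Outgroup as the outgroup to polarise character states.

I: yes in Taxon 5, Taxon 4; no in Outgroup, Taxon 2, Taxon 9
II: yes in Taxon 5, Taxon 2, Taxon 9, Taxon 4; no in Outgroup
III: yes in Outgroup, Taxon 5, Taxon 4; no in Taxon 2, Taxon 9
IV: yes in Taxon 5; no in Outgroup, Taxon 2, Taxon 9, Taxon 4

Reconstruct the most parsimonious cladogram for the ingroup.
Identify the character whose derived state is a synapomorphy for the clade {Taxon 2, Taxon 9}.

Character polarity is set by the outgroup: the derived state is whichever differs from the outgroup's state, so for III the derived state is 'no', and for the remaining characters it is 'yes'.
Only Taxon 4 and Taxon 5 show the derived state 'yes' for I, supporting them as a clade.
All ingroup taxa share the derived state 'yes' for II; it defines the ingroup but does not resolve relationships within it.
III (derived state 'no') is shared by Taxon 2 and Taxon 9 — a synapomorphy uniting that clade.
IV: derived state 'yes' in Taxon 5 only — an autapomorphy, so it tells us nothing about relationships among taxa.
Most parsimonious ingroup topology: ((Taxon 5,Taxon 4),(Taxon 2,Taxon 9)).
The clade {Taxon 2, Taxon 9} is supported by III: its derived state 'no' occurs in exactly those taxa and in no other taxon (including the outgroup).

III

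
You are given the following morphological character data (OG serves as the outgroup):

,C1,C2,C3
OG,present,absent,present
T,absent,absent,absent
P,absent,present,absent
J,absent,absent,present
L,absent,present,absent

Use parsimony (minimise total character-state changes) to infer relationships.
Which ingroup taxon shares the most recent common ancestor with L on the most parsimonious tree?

Character polarity is set by the outgroup: the derived state is whichever differs from the outgroup's state, so for C1, C3 the derived state is 'absent', and for the remaining characters it is 'present'.
All ingroup taxa share the derived state 'absent' for C1; it defines the ingroup but does not resolve relationships within it.
C2 (derived state 'present') is shared by L and P — a synapomorphy uniting that clade.
Only L, P, and T show the derived state 'absent' for C3, supporting them as a clade.
Most parsimonious ingroup topology: ((T,(P,L)),J).
L and P form a cherry on this tree, so they are sister taxa.

P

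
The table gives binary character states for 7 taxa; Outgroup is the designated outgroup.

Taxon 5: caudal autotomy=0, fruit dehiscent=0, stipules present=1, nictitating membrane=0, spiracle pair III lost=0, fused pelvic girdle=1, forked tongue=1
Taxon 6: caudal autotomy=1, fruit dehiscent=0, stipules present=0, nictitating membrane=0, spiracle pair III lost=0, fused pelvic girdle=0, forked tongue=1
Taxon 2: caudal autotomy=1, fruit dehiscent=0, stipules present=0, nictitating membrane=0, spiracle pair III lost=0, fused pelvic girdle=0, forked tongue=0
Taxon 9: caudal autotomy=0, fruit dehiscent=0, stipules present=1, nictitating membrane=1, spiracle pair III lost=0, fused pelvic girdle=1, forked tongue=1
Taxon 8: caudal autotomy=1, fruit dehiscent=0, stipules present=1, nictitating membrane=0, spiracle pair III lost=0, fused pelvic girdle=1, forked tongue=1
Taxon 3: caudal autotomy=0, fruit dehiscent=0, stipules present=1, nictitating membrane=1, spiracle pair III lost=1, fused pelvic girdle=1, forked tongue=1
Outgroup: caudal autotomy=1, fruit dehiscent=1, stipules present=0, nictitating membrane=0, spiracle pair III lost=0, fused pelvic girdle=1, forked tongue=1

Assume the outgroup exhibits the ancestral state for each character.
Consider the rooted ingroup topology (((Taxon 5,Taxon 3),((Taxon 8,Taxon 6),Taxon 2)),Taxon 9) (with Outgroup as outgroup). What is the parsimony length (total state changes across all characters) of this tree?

12

Map each character onto (((Taxon 5,Taxon 3),((Taxon 8,Taxon 6),Taxon 2)),Taxon 9) (rooted by Outgroup) and count the minimum state changes it requires (Fitch parsimony):
caudal autotomy: 2; fruit dehiscent: 1; stipules present: 3; nictitating membrane: 2; spiracle pair III lost: 1; fused pelvic girdle: 2; forked tongue: 1.
Total tree length = 12.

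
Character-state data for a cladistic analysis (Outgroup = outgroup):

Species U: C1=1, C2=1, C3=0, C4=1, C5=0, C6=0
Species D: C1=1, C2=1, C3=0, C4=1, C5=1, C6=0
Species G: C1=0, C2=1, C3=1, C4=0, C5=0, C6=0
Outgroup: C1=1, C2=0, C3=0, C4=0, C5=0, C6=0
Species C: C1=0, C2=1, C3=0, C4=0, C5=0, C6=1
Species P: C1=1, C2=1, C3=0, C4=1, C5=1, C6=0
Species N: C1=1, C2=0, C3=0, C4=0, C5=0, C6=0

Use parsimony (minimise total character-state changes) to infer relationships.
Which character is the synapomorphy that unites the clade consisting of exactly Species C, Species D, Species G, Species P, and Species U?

Character polarity is set by the outgroup: the derived state is whichever differs from the outgroup's state, so for C1 the derived state is '0', and for the remaining characters it is '1'.
Only Species C and Species G show the derived state '0' for C1, supporting them as a clade.
C2: derived state '1' in Species C, Species D, Species G, Species P, and Species U only — synapomorphy for {Species C, Species D, Species G, Species P, Species U}.
C3 (derived state '1') is unique to Species G (autapomorphy; uninformative for grouping).
Only Species D, Species P, and Species U show the derived state '1' for C4, supporting them as a clade.
C5 (derived state '1') is shared by Species D and Species P — a synapomorphy uniting that clade.
C6: derived state '1' in Species C only — an autapomorphy, so it tells us nothing about relationships among taxa.
Most parsimonious ingroup topology: ((((Species D,Species P),Species U),(Species C,Species G)),Species N).
The clade {Species C, Species D, Species G, Species P, Species U} is supported by C2: its derived state '1' occurs in exactly those taxa and in no other taxon (including the outgroup).

C2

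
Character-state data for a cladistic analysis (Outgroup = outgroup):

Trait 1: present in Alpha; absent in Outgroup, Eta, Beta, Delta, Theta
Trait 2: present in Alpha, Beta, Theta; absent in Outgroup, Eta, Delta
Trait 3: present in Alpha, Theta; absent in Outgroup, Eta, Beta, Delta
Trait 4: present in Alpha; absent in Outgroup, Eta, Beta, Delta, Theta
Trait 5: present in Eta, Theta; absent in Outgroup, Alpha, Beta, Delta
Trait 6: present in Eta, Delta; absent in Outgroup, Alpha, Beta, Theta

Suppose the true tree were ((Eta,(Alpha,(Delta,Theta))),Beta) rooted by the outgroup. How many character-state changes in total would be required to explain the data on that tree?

11

Map each character onto ((Eta,(Alpha,(Delta,Theta))),Beta) (rooted by Outgroup) and count the minimum state changes it requires (Fitch parsimony):
Trait 1: 1; Trait 2: 3; Trait 3: 2; Trait 4: 1; Trait 5: 2; Trait 6: 2.
Total tree length = 11.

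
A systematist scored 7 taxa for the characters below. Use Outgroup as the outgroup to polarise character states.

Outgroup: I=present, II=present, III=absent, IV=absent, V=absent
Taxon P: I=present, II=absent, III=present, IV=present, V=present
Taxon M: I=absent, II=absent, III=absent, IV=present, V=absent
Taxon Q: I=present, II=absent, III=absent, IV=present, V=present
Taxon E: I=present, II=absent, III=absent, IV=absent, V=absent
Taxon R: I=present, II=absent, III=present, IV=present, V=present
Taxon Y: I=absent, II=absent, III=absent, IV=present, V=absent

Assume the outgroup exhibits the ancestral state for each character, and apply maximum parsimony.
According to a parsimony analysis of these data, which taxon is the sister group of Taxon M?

Character polarity is set by the outgroup: the derived state is whichever differs from the outgroup's state, so for I, II the derived state is 'absent', and for the remaining characters it is 'present'.
I (derived state 'absent') is shared by Taxon M and Taxon Y — a synapomorphy uniting that clade.
All ingroup taxa share the derived state 'absent' for II; it defines the ingroup but does not resolve relationships within it.
Only Taxon P and Taxon R show the derived state 'present' for III, supporting them as a clade.
IV: derived state 'present' in Taxon M, Taxon P, Taxon Q, Taxon R, and Taxon Y only — synapomorphy for {Taxon M, Taxon P, Taxon Q, Taxon R, Taxon Y}.
V: derived state 'present' in Taxon P, Taxon Q, and Taxon R only — synapomorphy for {Taxon P, Taxon Q, Taxon R}.
Most parsimonious ingroup topology: ((((Taxon P,Taxon R),Taxon Q),(Taxon M,Taxon Y)),Taxon E).
Taxon M and Taxon Y form a cherry on this tree, so they are sister taxa.

Taxon Y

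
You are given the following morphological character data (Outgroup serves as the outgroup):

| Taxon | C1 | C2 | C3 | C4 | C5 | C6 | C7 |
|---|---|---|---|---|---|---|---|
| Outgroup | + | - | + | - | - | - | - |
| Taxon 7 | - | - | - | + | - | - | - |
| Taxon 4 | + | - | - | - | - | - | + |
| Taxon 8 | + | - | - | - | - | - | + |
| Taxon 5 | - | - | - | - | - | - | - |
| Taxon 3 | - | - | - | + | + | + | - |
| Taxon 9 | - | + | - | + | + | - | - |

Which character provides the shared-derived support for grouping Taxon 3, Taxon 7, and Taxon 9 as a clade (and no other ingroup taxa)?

Character polarity is set by the outgroup: the derived state is whichever differs from the outgroup's state, so for C1, C3 the derived state is '-', and for the remaining characters it is '+'.
Only Taxon 3, Taxon 5, Taxon 7, and Taxon 9 show the derived state '-' for C1, supporting them as a clade.
C2 (derived state '+') is unique to Taxon 9 (autapomorphy; uninformative for grouping).
All ingroup taxa share the derived state '-' for C3; it defines the ingroup but does not resolve relationships within it.
C4 (derived state '+') is shared by Taxon 3, Taxon 7, and Taxon 9 — a synapomorphy uniting that clade.
C5 (derived state '+') is shared by Taxon 3 and Taxon 9 — a synapomorphy uniting that clade.
C6 (derived state '+') is unique to Taxon 3 (autapomorphy; uninformative for grouping).
C7 (derived state '+') is shared by Taxon 4 and Taxon 8 — a synapomorphy uniting that clade.
Most parsimonious ingroup topology: (((Taxon 7,(Taxon 3,Taxon 9)),Taxon 5),(Taxon 4,Taxon 8)).
The clade {Taxon 3, Taxon 7, Taxon 9} is supported by C4: its derived state '+' occurs in exactly those taxa and in no other taxon (including the outgroup).

C4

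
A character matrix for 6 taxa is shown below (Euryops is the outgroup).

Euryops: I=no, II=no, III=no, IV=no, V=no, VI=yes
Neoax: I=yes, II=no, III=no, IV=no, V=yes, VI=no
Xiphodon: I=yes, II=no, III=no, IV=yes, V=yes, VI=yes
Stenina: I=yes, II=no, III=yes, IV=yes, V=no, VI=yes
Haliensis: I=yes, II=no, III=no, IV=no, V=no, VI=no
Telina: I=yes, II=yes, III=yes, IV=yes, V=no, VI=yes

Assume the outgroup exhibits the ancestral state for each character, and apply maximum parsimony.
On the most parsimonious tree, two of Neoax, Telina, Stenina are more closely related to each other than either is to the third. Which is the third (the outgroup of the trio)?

Character polarity is set by the outgroup: the derived state is whichever differs from the outgroup's state, so for VI the derived state is 'no', and for the remaining characters it is 'yes'.
I (derived state 'yes') is shared by all ingroup taxa — unites the whole ingroup.
II: derived state 'yes' in Telina only — an autapomorphy, so it tells us nothing about relationships among taxa.
III: derived state 'yes' in Stenina and Telina only — synapomorphy for {Stenina, Telina}.
Only Stenina, Telina, and Xiphodon show the derived state 'yes' for IV, supporting them as a clade.
V (state 'yes') occurs in Neoax and Xiphodon but conflicts with the nesting implied by the other characters — most parsimoniously interpreted as homoplasy.
VI (derived state 'no') is shared by Haliensis and Neoax — a synapomorphy uniting that clade.
Most parsimonious ingroup topology: ((Neoax,Haliensis),(Xiphodon,(Stenina,Telina))).
Telina and Stenina share a more recent common ancestor with each other than either does with Neoax, so Neoax is the least closely related of the three.

Neoax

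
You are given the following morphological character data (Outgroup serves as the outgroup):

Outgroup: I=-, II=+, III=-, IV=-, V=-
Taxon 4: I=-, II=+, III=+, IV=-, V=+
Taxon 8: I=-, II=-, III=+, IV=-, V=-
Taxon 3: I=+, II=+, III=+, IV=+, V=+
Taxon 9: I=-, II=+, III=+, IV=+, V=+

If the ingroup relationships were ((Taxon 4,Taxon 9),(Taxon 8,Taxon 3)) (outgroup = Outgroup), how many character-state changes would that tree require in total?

Map each character onto ((Taxon 4,Taxon 9),(Taxon 8,Taxon 3)) (rooted by Outgroup) and count the minimum state changes it requires (Fitch parsimony):
I: 1; II: 1; III: 1; IV: 2; V: 2.
Total tree length = 7.

7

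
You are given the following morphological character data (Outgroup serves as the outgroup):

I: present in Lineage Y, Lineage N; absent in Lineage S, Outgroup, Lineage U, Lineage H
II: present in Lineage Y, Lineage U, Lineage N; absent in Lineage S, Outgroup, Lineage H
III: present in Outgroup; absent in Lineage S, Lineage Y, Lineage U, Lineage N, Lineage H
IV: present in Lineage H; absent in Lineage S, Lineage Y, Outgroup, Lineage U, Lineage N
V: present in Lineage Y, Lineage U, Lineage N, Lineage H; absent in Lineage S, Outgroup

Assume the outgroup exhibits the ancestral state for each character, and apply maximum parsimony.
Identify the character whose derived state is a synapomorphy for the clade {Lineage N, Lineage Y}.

I

Character polarity is set by the outgroup: the derived state is whichever differs from the outgroup's state, so for III the derived state is 'absent', and for the remaining characters it is 'present'.
Only Lineage N and Lineage Y show the derived state 'present' for I, supporting them as a clade.
Only Lineage N, Lineage U, and Lineage Y show the derived state 'present' for II, supporting them as a clade.
III (derived state 'absent') is shared by all ingroup taxa — unites the whole ingroup.
IV (derived state 'present') is unique to Lineage H (autapomorphy; uninformative for grouping).
Only Lineage H, Lineage N, Lineage U, and Lineage Y show the derived state 'present' for V, supporting them as a clade.
Most parsimonious ingroup topology: ((Lineage H,((Lineage Y,Lineage N),Lineage U)),Lineage S).
The clade {Lineage N, Lineage Y} is supported by I: its derived state 'present' occurs in exactly those taxa and in no other taxon (including the outgroup).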